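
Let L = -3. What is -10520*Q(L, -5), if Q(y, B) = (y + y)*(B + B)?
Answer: -631200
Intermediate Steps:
Q(y, B) = 4*B*y (Q(y, B) = (2*y)*(2*B) = 4*B*y)
-10520*Q(L, -5) = -42080*(-5)*(-3) = -10520*60 = -631200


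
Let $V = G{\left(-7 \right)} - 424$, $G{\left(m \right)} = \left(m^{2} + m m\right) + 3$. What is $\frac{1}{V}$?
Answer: $- \frac{1}{323} \approx -0.003096$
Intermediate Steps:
$G{\left(m \right)} = 3 + 2 m^{2}$ ($G{\left(m \right)} = \left(m^{2} + m^{2}\right) + 3 = 2 m^{2} + 3 = 3 + 2 m^{2}$)
$V = -323$ ($V = \left(3 + 2 \left(-7\right)^{2}\right) - 424 = \left(3 + 2 \cdot 49\right) - 424 = \left(3 + 98\right) - 424 = 101 - 424 = -323$)
$\frac{1}{V} = \frac{1}{-323} = - \frac{1}{323}$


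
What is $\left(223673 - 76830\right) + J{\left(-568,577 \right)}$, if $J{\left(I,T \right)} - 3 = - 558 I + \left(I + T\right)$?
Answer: $463799$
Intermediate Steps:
$J{\left(I,T \right)} = 3 + T - 557 I$ ($J{\left(I,T \right)} = 3 - \left(- T + 557 I\right) = 3 + T - 557 I$)
$\left(223673 - 76830\right) + J{\left(-568,577 \right)} = \left(223673 - 76830\right) + \left(3 + 577 - -316376\right) = 146843 + \left(3 + 577 + 316376\right) = 146843 + 316956 = 463799$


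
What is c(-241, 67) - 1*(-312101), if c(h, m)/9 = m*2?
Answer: 313307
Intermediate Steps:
c(h, m) = 18*m (c(h, m) = 9*(m*2) = 9*(2*m) = 18*m)
c(-241, 67) - 1*(-312101) = 18*67 - 1*(-312101) = 1206 + 312101 = 313307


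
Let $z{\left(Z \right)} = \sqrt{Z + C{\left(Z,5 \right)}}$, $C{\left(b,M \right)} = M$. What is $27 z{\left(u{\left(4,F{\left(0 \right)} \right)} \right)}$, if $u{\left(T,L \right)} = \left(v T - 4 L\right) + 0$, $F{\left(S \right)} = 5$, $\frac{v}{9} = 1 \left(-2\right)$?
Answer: $27 i \sqrt{87} \approx 251.84 i$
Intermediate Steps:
$v = -18$ ($v = 9 \cdot 1 \left(-2\right) = 9 \left(-2\right) = -18$)
$u{\left(T,L \right)} = - 18 T - 4 L$ ($u{\left(T,L \right)} = \left(- 18 T - 4 L\right) + 0 = - 18 T - 4 L$)
$z{\left(Z \right)} = \sqrt{5 + Z}$ ($z{\left(Z \right)} = \sqrt{Z + 5} = \sqrt{5 + Z}$)
$27 z{\left(u{\left(4,F{\left(0 \right)} \right)} \right)} = 27 \sqrt{5 - 92} = 27 \sqrt{-87} = 27 i \sqrt{87}$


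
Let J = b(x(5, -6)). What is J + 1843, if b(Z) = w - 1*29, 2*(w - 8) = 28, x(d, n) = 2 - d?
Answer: 1836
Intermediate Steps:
w = 22 (w = 8 + (1/2)*28 = 8 + 14 = 22)
b(Z) = -7 (b(Z) = 22 - 1*29 = 22 - 29 = -7)
J = -7
J + 1843 = -7 + 1843 = 1836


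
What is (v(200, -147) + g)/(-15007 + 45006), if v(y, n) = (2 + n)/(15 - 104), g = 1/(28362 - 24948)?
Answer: 495119/9115076154 ≈ 5.4319e-5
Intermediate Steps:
g = 1/3414 ≈ 0.00029291
v(y, n) = -2/89 - n/89 (v(y, n) = (2 + n)/(-89) = (2 + n)*(-1/89) = -2/89 - n/89)
(v(200, -147) + g)/(-15007 + 45006) = ((-2/89 - 1/89*(-147)) + 1/3414)/(-15007 + 45006) = ((-2/89 + 147/89) + 1/3414)/29999 = (145/89 + 1/3414)*(1/29999) = (495119/303846)*(1/29999) = 495119/9115076154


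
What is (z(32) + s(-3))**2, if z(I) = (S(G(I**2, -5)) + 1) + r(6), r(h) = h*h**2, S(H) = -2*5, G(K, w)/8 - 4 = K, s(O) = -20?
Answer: 34969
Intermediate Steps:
G(K, w) = 32 + 8*K
S(H) = -10
r(h) = h**3
z(I) = 207 (z(I) = (-10 + 1) + 6**3 = -9 + 216 = 207)
(z(32) + s(-3))**2 = (207 - 20)**2 = 187**2 = 34969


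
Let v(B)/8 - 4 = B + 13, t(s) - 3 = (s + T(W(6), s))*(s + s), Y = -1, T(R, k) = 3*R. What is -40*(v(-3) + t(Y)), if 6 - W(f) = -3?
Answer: -2520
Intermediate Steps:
W(f) = 9 (W(f) = 6 - 1*(-3) = 6 + 3 = 9)
t(s) = 3 + 2*s*(27 + s) (t(s) = 3 + (s + 3*9)*(s + s) = 3 + (s + 27)*(2*s) = 3 + (27 + s)*(2*s) = 3 + 2*s*(27 + s))
v(B) = 136 + 8*B (v(B) = 32 + 8*(B + 13) = 32 + 8*(13 + B) = 32 + (104 + 8*B) = 136 + 8*B)
-40*(v(-3) + t(Y)) = -40*((136 + 8*(-3)) + (3 + 2*(-1)² + 54*(-1))) = -40*((136 - 24) + (3 + 2*1 - 54)) = -40*(112 + (3 + 2 - 54)) = -40*(112 - 49) = -40*63 = -2520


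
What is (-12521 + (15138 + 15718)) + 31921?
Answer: 50256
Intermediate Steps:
(-12521 + (15138 + 15718)) + 31921 = (-12521 + 30856) + 31921 = 18335 + 31921 = 50256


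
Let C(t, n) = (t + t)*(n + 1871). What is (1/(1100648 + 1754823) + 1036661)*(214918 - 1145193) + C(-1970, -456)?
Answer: -2753774505046273400/2855471 ≈ -9.6439e+11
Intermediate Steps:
C(t, n) = 2*t*(1871 + n) (C(t, n) = (2*t)*(1871 + n) = 2*t*(1871 + n))
(1/(1100648 + 1754823) + 1036661)*(214918 - 1145193) + C(-1970, -456) = (1/(1100648 + 1754823) + 1036661)*(214918 - 1145193) + 2*(-1970)*(1871 - 456) = (1/2855471 + 1036661)*(-930275) + 2*(-1970)*1415 = (1/2855471 + 1036661)*(-930275) - 5575100 = (2960155422332/2855471)*(-930275) - 5575100 = -2753758585509901300/2855471 - 5575100 = -2753774505046273400/2855471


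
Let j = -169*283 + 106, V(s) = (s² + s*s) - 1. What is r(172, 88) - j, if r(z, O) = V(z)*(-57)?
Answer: -3324798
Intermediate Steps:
V(s) = -1 + 2*s² (V(s) = (s² + s²) - 1 = 2*s² - 1 = -1 + 2*s²)
j = -47721 (j = -47827 + 106 = -47721)
r(z, O) = 57 - 114*z² (r(z, O) = (-1 + 2*z²)*(-57) = 57 - 114*z²)
r(172, 88) - j = (57 - 114*172²) - 1*(-47721) = (57 - 114*29584) + 47721 = (57 - 3372576) + 47721 = -3372519 + 47721 = -3324798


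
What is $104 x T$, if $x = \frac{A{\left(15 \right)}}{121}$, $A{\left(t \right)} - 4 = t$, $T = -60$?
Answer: $- \frac{118560}{121} \approx -979.83$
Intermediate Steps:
$A{\left(t \right)} = 4 + t$
$x = \frac{19}{121}$ ($x = \frac{4 + 15}{121} = 19 \cdot \frac{1}{121} = \frac{19}{121} \approx 0.15702$)
$104 x T = 104 \cdot \frac{19}{121} \left(-60\right) = \frac{1976}{121} \left(-60\right) = - \frac{118560}{121}$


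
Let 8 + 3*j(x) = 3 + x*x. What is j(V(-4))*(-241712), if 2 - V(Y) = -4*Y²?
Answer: -1051688912/3 ≈ -3.5056e+8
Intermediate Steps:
V(Y) = 2 + 4*Y² (V(Y) = 2 - (-4)*Y² = 2 + 4*Y²)
j(x) = -5/3 + x²/3 (j(x) = -8/3 + (3 + x*x)/3 = -8/3 + (3 + x²)/3 = -8/3 + (1 + x²/3) = -5/3 + x²/3)
j(V(-4))*(-241712) = (-5/3 + (2 + 4*(-4)²)²/3)*(-241712) = (-5/3 + (2 + 4*16)²/3)*(-241712) = (-5/3 + (2 + 64)²/3)*(-241712) = (-5/3 + (⅓)*66²)*(-241712) = (-5/3 + (⅓)*4356)*(-241712) = (-5/3 + 1452)*(-241712) = (4351/3)*(-241712) = -1051688912/3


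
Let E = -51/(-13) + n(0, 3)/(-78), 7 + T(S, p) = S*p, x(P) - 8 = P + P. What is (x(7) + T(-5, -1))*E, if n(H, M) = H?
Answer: 1020/13 ≈ 78.462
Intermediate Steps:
x(P) = 8 + 2*P (x(P) = 8 + (P + P) = 8 + 2*P)
T(S, p) = -7 + S*p
E = 51/13 (E = -51/(-13) + 0/(-78) = -51*(-1/13) + 0*(-1/78) = 51/13 + 0 = 51/13 ≈ 3.9231)
(x(7) + T(-5, -1))*E = ((8 + 2*7) + (-7 - 5*(-1)))*(51/13) = ((8 + 14) + (-7 + 5))*(51/13) = (22 - 2)*(51/13) = 20*(51/13) = 1020/13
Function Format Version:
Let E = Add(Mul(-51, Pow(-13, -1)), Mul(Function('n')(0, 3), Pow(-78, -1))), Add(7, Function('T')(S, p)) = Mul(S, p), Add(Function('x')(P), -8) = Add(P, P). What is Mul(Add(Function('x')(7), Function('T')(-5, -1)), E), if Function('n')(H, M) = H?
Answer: Rational(1020, 13) ≈ 78.462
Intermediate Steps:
Function('x')(P) = Add(8, Mul(2, P)) (Function('x')(P) = Add(8, Add(P, P)) = Add(8, Mul(2, P)))
Function('T')(S, p) = Add(-7, Mul(S, p))
E = Rational(51, 13) (E = Add(Mul(-51, Pow(-13, -1)), Mul(0, Pow(-78, -1))) = Add(Mul(-51, Rational(-1, 13)), Mul(0, Rational(-1, 78))) = Add(Rational(51, 13), 0) = Rational(51, 13) ≈ 3.9231)
Mul(Add(Function('x')(7), Function('T')(-5, -1)), E) = Mul(Add(Add(8, Mul(2, 7)), Add(-7, Mul(-5, -1))), Rational(51, 13)) = Mul(Add(Add(8, 14), Add(-7, 5)), Rational(51, 13)) = Mul(Add(22, -2), Rational(51, 13)) = Mul(20, Rational(51, 13)) = Rational(1020, 13)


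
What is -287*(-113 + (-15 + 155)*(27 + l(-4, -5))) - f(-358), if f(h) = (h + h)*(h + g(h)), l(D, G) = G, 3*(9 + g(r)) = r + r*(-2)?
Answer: -3086575/3 ≈ -1.0289e+6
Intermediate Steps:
g(r) = -9 - r/3 (g(r) = -9 + (r + r*(-2))/3 = -9 + (r - 2*r)/3 = -9 + (-r)/3 = -9 - r/3)
f(h) = 2*h*(-9 + 2*h/3) (f(h) = (h + h)*(h + (-9 - h/3)) = (2*h)*(-9 + 2*h/3) = 2*h*(-9 + 2*h/3))
-287*(-113 + (-15 + 155)*(27 + l(-4, -5))) - f(-358) = -287*(-113 + (-15 + 155)*(27 - 5)) - 2*(-358)*(-27 + 2*(-358))/3 = -287*(-113 + 140*22) - 2*(-358)*(-27 - 716)/3 = -287*(-113 + 3080) - 2*(-358)*(-743)/3 = -287*2967 - 1*531988/3 = -851529 - 531988/3 = -3086575/3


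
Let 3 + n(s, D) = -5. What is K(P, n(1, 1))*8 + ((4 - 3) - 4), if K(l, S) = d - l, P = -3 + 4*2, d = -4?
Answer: -75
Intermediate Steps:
n(s, D) = -8 (n(s, D) = -3 - 5 = -8)
P = 5 (P = -3 + 8 = 5)
K(l, S) = -4 - l
K(P, n(1, 1))*8 + ((4 - 3) - 4) = (-4 - 1*5)*8 + ((4 - 3) - 4) = (-4 - 5)*8 + (1 - 4) = -9*8 - 3 = -72 - 3 = -75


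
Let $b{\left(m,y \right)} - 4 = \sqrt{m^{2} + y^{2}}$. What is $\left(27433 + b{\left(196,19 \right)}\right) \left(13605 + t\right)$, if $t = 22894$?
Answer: $1001423063 + 36499 \sqrt{38777} \approx 1.0086 \cdot 10^{9}$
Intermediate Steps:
$b{\left(m,y \right)} = 4 + \sqrt{m^{2} + y^{2}}$
$\left(27433 + b{\left(196,19 \right)}\right) \left(13605 + t\right) = \left(27433 + \left(4 + \sqrt{196^{2} + 19^{2}}\right)\right) \left(13605 + 22894\right) = \left(27433 + \left(4 + \sqrt{38416 + 361}\right)\right) 36499 = \left(27433 + \left(4 + \sqrt{38777}\right)\right) 36499 = \left(27437 + \sqrt{38777}\right) 36499 = 1001423063 + 36499 \sqrt{38777}$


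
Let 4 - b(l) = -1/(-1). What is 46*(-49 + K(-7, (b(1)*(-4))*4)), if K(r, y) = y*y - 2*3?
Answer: 103454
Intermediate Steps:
b(l) = 3 (b(l) = 4 - (-1)/(-1) = 4 - (-1)*(-1) = 4 - 1*1 = 4 - 1 = 3)
K(r, y) = -6 + y**2 (K(r, y) = y**2 - 6 = -6 + y**2)
46*(-49 + K(-7, (b(1)*(-4))*4)) = 46*(-49 + (-6 + ((3*(-4))*4)**2)) = 46*(-49 + (-6 + (-12*4)**2)) = 46*(-49 + (-6 + (-48)**2)) = 46*(-49 + (-6 + 2304)) = 46*(-49 + 2298) = 46*2249 = 103454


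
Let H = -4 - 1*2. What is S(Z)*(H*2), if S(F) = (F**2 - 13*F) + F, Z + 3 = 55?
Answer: -24960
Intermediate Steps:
Z = 52 (Z = -3 + 55 = 52)
S(F) = F**2 - 12*F
H = -6 (H = -4 - 2 = -6)
S(Z)*(H*2) = (52*(-12 + 52))*(-6*2) = (52*40)*(-12) = 2080*(-12) = -24960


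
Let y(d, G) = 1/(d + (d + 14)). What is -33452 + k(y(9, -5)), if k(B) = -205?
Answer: -33657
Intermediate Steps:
y(d, G) = 1/(14 + 2*d) (y(d, G) = 1/(d + (14 + d)) = 1/(14 + 2*d))
-33452 + k(y(9, -5)) = -33452 - 205 = -33657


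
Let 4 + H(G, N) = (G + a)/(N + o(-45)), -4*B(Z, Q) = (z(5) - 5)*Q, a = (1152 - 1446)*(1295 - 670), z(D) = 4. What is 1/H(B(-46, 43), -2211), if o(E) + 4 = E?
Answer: 9040/698797 ≈ 0.012937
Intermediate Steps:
o(E) = -4 + E
a = -183750 (a = -294*625 = -183750)
B(Z, Q) = Q/4 (B(Z, Q) = -(4 - 5)*Q/4 = -(-1)*Q/4 = Q/4)
H(G, N) = -4 + (-183750 + G)/(-49 + N) (H(G, N) = -4 + (G - 183750)/(N + (-4 - 45)) = -4 + (-183750 + G)/(N - 49) = -4 + (-183750 + G)/(-49 + N))
1/H(B(-46, 43), -2211) = 1/((-183554 + (1/4)*43 - 4*(-2211))/(-49 - 2211)) = 1/((-183554 + 43/4 + 8844)/(-2260)) = 1/(-1/2260*(-698797/4)) = 1/(698797/9040) = 9040/698797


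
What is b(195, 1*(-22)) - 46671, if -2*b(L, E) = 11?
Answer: -93353/2 ≈ -46677.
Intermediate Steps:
b(L, E) = -11/2 (b(L, E) = -½*11 = -11/2)
b(195, 1*(-22)) - 46671 = -11/2 - 46671 = -93353/2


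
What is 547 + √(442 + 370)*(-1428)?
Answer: 547 - 2856*√203 ≈ -40145.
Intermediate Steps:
547 + √(442 + 370)*(-1428) = 547 + √812*(-1428) = 547 + (2*√203)*(-1428) = 547 - 2856*√203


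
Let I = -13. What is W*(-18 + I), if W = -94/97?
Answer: 2914/97 ≈ 30.041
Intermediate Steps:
W = -94/97 (W = -94*1/97 = -94/97 ≈ -0.96907)
W*(-18 + I) = -94*(-18 - 13)/97 = -94/97*(-31) = 2914/97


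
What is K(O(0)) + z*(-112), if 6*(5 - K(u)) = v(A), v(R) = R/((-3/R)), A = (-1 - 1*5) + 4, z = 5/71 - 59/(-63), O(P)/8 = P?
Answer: -22909/213 ≈ -107.55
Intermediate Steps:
O(P) = 8*P
z = 4504/4473 (z = 5*(1/71) - 59*(-1/63) = 5/71 + 59/63 = 4504/4473 ≈ 1.0069)
A = -2 (A = (-1 - 5) + 4 = -6 + 4 = -2)
v(R) = -R**2/3 (v(R) = R*(-R/3) = -R**2/3)
K(u) = 47/9 (K(u) = 5 - (-1)*(-2)**2/18 = 5 - (-1)*4/18 = 5 - 1/6*(-4/3) = 5 + 2/9 = 47/9)
K(O(0)) + z*(-112) = 47/9 + (4504/4473)*(-112) = 47/9 - 72064/639 = -22909/213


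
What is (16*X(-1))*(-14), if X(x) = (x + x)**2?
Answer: -896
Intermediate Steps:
X(x) = 4*x**2 (X(x) = (2*x)**2 = 4*x**2)
(16*X(-1))*(-14) = (16*(4*(-1)**2))*(-14) = (16*(4*1))*(-14) = (16*4)*(-14) = 64*(-14) = -896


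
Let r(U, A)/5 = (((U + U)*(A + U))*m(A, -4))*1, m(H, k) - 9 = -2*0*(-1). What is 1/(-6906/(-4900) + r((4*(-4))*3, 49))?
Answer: -2450/10580547 ≈ -0.00023156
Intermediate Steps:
m(H, k) = 9 (m(H, k) = 9 - 2*0*(-1) = 9 + 0*(-1) = 9 + 0 = 9)
r(U, A) = 90*U*(A + U) (r(U, A) = 5*((((U + U)*(A + U))*9)*1) = 5*((((2*U)*(A + U))*9)*1) = 5*(((2*U*(A + U))*9)*1) = 5*((18*U*(A + U))*1) = 5*(18*U*(A + U)) = 90*U*(A + U))
1/(-6906/(-4900) + r((4*(-4))*3, 49)) = 1/(-6906/(-4900) + 90*((4*(-4))*3)*(49 + (4*(-4))*3)) = 1/(-6906*(-1/4900) + 90*(-16*3)*(49 - 16*3)) = 1/(3453/2450 + 90*(-48)*(49 - 48)) = 1/(3453/2450 + 90*(-48)*1) = 1/(3453/2450 - 4320) = 1/(-10580547/2450) = -2450/10580547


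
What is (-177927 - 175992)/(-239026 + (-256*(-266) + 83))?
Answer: 117973/56949 ≈ 2.0716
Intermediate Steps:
(-177927 - 175992)/(-239026 + (-256*(-266) + 83)) = -353919/(-239026 + (68096 + 83)) = -353919/(-239026 + 68179) = -353919/(-170847) = -353919*(-1/170847) = 117973/56949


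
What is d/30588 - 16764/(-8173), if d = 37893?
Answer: 24923537/7575628 ≈ 3.2900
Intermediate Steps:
d/30588 - 16764/(-8173) = 37893/30588 - 16764/(-8173) = 37893*(1/30588) - 16764*(-1/8173) = 12631/10196 + 1524/743 = 24923537/7575628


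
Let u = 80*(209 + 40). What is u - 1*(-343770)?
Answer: 363690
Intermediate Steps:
u = 19920 (u = 80*249 = 19920)
u - 1*(-343770) = 19920 - 1*(-343770) = 19920 + 343770 = 363690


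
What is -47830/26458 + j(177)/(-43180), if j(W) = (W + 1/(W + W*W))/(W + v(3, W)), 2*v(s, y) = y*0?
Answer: -5758708848683327/3185489584979640 ≈ -1.8078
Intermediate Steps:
v(s, y) = 0 (v(s, y) = (y*0)/2 = (½)*0 = 0)
j(W) = (W + 1/(W + W²))/W (j(W) = (W + 1/(W + W*W))/(W + 0) = (W + 1/(W + W²))/W)
-47830/26458 + j(177)/(-43180) = -47830/26458 + ((1 + 177² + 177³)/(177²*(1 + 177)))/(-43180) = -47830*1/26458 + ((1/31329)*(1 + 31329 + 5545233)/178)*(-1/43180) = -23915/13229 + ((1/31329)*(1/178)*5576563)*(-1/43180) = -23915/13229 + (5576563/5576562)*(-1/43180) = -23915/13229 - 5576563/240795947160 = -5758708848683327/3185489584979640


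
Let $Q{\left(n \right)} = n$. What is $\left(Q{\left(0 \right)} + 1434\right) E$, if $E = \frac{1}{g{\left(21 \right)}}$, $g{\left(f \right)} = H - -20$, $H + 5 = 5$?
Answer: $\frac{717}{10} \approx 71.7$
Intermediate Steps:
$H = 0$ ($H = -5 + 5 = 0$)
$g{\left(f \right)} = 20$ ($g{\left(f \right)} = 0 - -20 = 0 + 20 = 20$)
$E = \frac{1}{20} \approx 0.05$
$\left(Q{\left(0 \right)} + 1434\right) E = \left(0 + 1434\right) \frac{1}{20} = 1434 \cdot \frac{1}{20} = \frac{717}{10}$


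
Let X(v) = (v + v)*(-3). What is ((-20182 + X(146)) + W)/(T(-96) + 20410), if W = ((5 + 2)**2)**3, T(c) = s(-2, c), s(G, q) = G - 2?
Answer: 32197/6802 ≈ 4.7335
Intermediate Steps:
s(G, q) = -2 + G
T(c) = -4 (T(c) = -2 - 2 = -4)
W = 117649 (W = (7**2)**3 = 49**3 = 117649)
X(v) = -6*v (X(v) = (2*v)*(-3) = -6*v)
((-20182 + X(146)) + W)/(T(-96) + 20410) = ((-20182 - 6*146) + 117649)/(-4 + 20410) = ((-20182 - 876) + 117649)/20406 = (-21058 + 117649)*(1/20406) = 96591*(1/20406) = 32197/6802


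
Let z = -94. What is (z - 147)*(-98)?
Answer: 23618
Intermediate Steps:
(z - 147)*(-98) = (-94 - 147)*(-98) = -241*(-98) = 23618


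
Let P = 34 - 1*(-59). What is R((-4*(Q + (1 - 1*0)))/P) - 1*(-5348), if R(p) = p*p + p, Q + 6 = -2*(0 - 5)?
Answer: 46253392/8649 ≈ 5347.8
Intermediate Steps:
P = 93 (P = 34 + 59 = 93)
Q = 4 (Q = -6 - 2*(0 - 5) = -6 - 2*(-5) = -6 + 10 = 4)
R(p) = p + p**2 (R(p) = p**2 + p = p + p**2)
R((-4*(Q + (1 - 1*0)))/P) - 1*(-5348) = (-4*(4 + (1 - 1*0))/93)*(1 - 4*(4 + (1 - 1*0))/93) - 1*(-5348) = (-4*(4 + (1 + 0))*(1/93))*(1 - 4*(4 + (1 + 0))*(1/93)) + 5348 = (-4*(4 + 1)*(1/93))*(1 - 4*(4 + 1)*(1/93)) + 5348 = (-4*5*(1/93))*(1 - 4*5*(1/93)) + 5348 = (-20*1/93)*(1 - 20*1/93) + 5348 = -20*(1 - 20/93)/93 + 5348 = -20/93*73/93 + 5348 = -1460/8649 + 5348 = 46253392/8649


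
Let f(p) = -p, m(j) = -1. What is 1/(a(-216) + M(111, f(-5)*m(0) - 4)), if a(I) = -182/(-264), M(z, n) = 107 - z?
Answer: -132/437 ≈ -0.30206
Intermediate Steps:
a(I) = 91/132 (a(I) = -182*(-1/264) = 91/132)
1/(a(-216) + M(111, f(-5)*m(0) - 4)) = 1/(91/132 + (107 - 1*111)) = 1/(91/132 + (107 - 111)) = 1/(91/132 - 4) = 1/(-437/132) = -132/437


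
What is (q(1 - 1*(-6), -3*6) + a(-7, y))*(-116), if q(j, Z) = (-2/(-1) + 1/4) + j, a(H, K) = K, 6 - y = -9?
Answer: -2813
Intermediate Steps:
y = 15 (y = 6 - 1*(-9) = 6 + 9 = 15)
q(j, Z) = 9/4 + j (q(j, Z) = (-2*(-1) + 1*(¼)) + j = (2 + ¼) + j = 9/4 + j)
(q(1 - 1*(-6), -3*6) + a(-7, y))*(-116) = ((9/4 + (1 - 1*(-6))) + 15)*(-116) = ((9/4 + (1 + 6)) + 15)*(-116) = ((9/4 + 7) + 15)*(-116) = (37/4 + 15)*(-116) = (97/4)*(-116) = -2813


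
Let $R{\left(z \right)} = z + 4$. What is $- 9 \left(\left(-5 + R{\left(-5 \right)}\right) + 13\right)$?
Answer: $-63$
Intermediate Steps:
$R{\left(z \right)} = 4 + z$
$- 9 \left(\left(-5 + R{\left(-5 \right)}\right) + 13\right) = - 9 \left(\left(-5 + \left(4 - 5\right)\right) + 13\right) = - 9 \left(\left(-5 - 1\right) + 13\right) = - 9 \left(-6 + 13\right) = \left(-9\right) 7 = -63$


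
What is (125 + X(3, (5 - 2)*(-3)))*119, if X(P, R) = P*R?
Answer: 11662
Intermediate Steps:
(125 + X(3, (5 - 2)*(-3)))*119 = (125 + 3*((5 - 2)*(-3)))*119 = (125 + 3*(3*(-3)))*119 = (125 + 3*(-9))*119 = (125 - 27)*119 = 98*119 = 11662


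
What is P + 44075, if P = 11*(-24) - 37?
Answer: 43774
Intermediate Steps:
P = -301 (P = -264 - 37 = -301)
P + 44075 = -301 + 44075 = 43774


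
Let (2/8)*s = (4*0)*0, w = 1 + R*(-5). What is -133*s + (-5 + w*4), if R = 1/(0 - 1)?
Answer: 19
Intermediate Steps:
R = -1 (R = 1/(-1) = -1)
w = 6 (w = 1 - 1*(-5) = 1 + 5 = 6)
s = 0 (s = 4*((4*0)*0) = 4*(0*0) = 4*0 = 0)
-133*s + (-5 + w*4) = -133*0 + (-5 + 6*4) = 0 + (-5 + 24) = 0 + 19 = 19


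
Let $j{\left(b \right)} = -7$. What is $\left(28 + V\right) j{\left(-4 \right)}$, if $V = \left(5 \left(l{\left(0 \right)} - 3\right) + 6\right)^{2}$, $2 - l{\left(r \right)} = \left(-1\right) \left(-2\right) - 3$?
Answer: $-448$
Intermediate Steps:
$l{\left(r \right)} = 3$ ($l{\left(r \right)} = 2 - \left(\left(-1\right) \left(-2\right) - 3\right) = 2 - \left(2 - 3\right) = 2 - -1 = 2 + 1 = 3$)
$V = 36$ ($V = \left(5 \left(3 - 3\right) + 6\right)^{2} = \left(5 \cdot 0 + 6\right)^{2} = \left(0 + 6\right)^{2} = 6^{2} = 36$)
$\left(28 + V\right) j{\left(-4 \right)} = \left(28 + 36\right) \left(-7\right) = 64 \left(-7\right) = -448$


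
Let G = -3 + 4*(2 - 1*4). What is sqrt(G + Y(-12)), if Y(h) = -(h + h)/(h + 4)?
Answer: I*sqrt(14) ≈ 3.7417*I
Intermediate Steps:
G = -11 (G = -3 + 4*(2 - 4) = -3 + 4*(-2) = -3 - 8 = -11)
Y(h) = -2*h/(4 + h)
sqrt(G + Y(-12)) = sqrt(-11 - 2*(-12)/(4 - 12)) = sqrt(-11 - 2*(-12)/(-8)) = sqrt(-11 - 2*(-12)*(-1/8)) = sqrt(-11 - 3) = sqrt(-14) = I*sqrt(14)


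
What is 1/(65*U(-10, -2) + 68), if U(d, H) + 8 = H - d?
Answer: 1/68 ≈ 0.014706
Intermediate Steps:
U(d, H) = -8 + H - d (U(d, H) = -8 + (H - d) = -8 + H - d)
1/(65*U(-10, -2) + 68) = 1/(65*(-8 - 2 - 1*(-10)) + 68) = 1/(65*(-8 - 2 + 10) + 68) = 1/(65*0 + 68) = 1/(0 + 68) = 1/68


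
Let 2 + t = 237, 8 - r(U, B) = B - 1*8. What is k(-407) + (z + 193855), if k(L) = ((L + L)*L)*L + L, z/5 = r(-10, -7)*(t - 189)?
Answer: -134639548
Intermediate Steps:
r(U, B) = 16 - B (r(U, B) = 8 - (B - 1*8) = 8 - (B - 8) = 8 - (-8 + B) = 8 + (8 - B) = 16 - B)
t = 235 (t = -2 + 237 = 235)
z = 5290 (z = 5*((16 - 1*(-7))*(235 - 189)) = 5*((16 + 7)*46) = 5*(23*46) = 5*1058 = 5290)
k(L) = L + 2*L**3 (k(L) = ((2*L)*L)*L + L = (2*L**2)*L + L = 2*L**3 + L = L + 2*L**3)
k(-407) + (z + 193855) = (-407 + 2*(-407)**3) + (5290 + 193855) = (-407 + 2*(-67419143)) + 199145 = (-407 - 134838286) + 199145 = -134838693 + 199145 = -134639548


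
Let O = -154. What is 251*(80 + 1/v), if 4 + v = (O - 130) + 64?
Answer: 4497669/224 ≈ 20079.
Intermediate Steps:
v = -224 (v = -4 + ((-154 - 130) + 64) = -4 + (-284 + 64) = -4 - 220 = -224)
251*(80 + 1/v) = 251*(80 + 1/(-224)) = 251*(80 - 1/224) = 251*(17919/224) = 4497669/224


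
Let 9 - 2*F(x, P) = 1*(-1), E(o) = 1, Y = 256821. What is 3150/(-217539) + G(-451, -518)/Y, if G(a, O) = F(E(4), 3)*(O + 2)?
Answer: -7249930/295600971 ≈ -0.024526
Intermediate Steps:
F(x, P) = 5 (F(x, P) = 9/2 - (-1)/2 = 9/2 - ½*(-1) = 9/2 + ½ = 5)
G(a, O) = 10 + 5*O (G(a, O) = 5*(O + 2) = 5*(2 + O) = 10 + 5*O)
3150/(-217539) + G(-451, -518)/Y = 3150/(-217539) + (10 + 5*(-518))/256821 = 3150*(-1/217539) + (10 - 2590)*(1/256821) = -50/3453 - 2580*1/256821 = -50/3453 - 860/85607 = -7249930/295600971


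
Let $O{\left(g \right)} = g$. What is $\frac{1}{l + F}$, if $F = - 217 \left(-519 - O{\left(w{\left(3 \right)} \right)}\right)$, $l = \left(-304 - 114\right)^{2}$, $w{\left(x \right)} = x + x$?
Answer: $\frac{1}{288649} \approx 3.4644 \cdot 10^{-6}$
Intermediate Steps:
$w{\left(x \right)} = 2 x$
$l = 174724$ ($l = \left(-418\right)^{2} = 174724$)
$F = 113925$ ($F = - 217 \left(-519 - 2 \cdot 3\right) = - 217 \left(-519 - 6\right) = \left(-217\right) \left(-525\right) = 113925$)
$\frac{1}{l + F} = \frac{1}{174724 + 113925} = \frac{1}{288649}$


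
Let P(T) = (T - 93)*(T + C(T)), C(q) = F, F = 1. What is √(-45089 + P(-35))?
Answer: I*√40737 ≈ 201.83*I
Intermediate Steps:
C(q) = 1
P(T) = (1 + T)*(-93 + T) (P(T) = (T - 93)*(T + 1) = (-93 + T)*(1 + T) = (1 + T)*(-93 + T))
√(-45089 + P(-35)) = √(-45089 + (-93 + (-35)² - 92*(-35))) = √(-45089 + (-93 + 1225 + 3220)) = √(-45089 + 4352) = √(-40737) = I*√40737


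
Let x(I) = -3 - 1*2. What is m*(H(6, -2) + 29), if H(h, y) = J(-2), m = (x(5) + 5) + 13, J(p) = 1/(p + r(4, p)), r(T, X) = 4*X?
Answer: 3757/10 ≈ 375.70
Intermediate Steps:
J(p) = 1/(5*p) (J(p) = 1/(p + 4*p) = 1/(5*p))
x(I) = -5 (x(I) = -3 - 2 = -5)
m = 13 (m = (-5 + 5) + 13 = 0 + 13 = 13)
H(h, y) = -⅒ (H(h, y) = (⅕)/(-2) = (⅕)*(-½) = -⅒)
m*(H(6, -2) + 29) = 13*(-⅒ + 29) = 13*(289/10) = 3757/10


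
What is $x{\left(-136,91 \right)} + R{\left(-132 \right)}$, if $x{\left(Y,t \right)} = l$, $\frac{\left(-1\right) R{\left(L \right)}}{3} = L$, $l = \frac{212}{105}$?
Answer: $\frac{41792}{105} \approx 398.02$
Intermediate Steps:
$l = \frac{212}{105}$ ($l = 212 \cdot \frac{1}{105} = \frac{212}{105} \approx 2.019$)
$R{\left(L \right)} = - 3 L$
$x{\left(Y,t \right)} = \frac{212}{105}$
$x{\left(-136,91 \right)} + R{\left(-132 \right)} = \frac{212}{105} - -396 = \frac{212}{105} + 396 = \frac{41792}{105}$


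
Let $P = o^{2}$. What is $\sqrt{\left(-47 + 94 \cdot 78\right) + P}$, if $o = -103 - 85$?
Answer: $\sqrt{42629} \approx 206.47$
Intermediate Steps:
$o = -188$
$P = 35344$ ($P = \left(-188\right)^{2} = 35344$)
$\sqrt{\left(-47 + 94 \cdot 78\right) + P} = \sqrt{\left(-47 + 94 \cdot 78\right) + 35344} = \sqrt{\left(-47 + 7332\right) + 35344} = \sqrt{7285 + 35344} = \sqrt{42629}$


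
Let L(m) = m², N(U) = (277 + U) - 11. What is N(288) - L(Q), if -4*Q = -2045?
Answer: -4173161/16 ≈ -2.6082e+5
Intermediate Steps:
Q = 2045/4 (Q = -¼*(-2045) = 2045/4 ≈ 511.25)
N(U) = 266 + U
N(288) - L(Q) = (266 + 288) - (2045/4)² = 554 - 1*4182025/16 = 554 - 4182025/16 = -4173161/16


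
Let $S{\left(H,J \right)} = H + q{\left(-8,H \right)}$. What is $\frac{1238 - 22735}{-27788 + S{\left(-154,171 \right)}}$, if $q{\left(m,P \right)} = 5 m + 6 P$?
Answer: $\frac{21497}{28906} \approx 0.74369$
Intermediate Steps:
$S{\left(H,J \right)} = -40 + 7 H$ ($S{\left(H,J \right)} = H + \left(5 \left(-8\right) + 6 H\right) = H + \left(-40 + 6 H\right) = -40 + 7 H$)
$\frac{1238 - 22735}{-27788 + S{\left(-154,171 \right)}} = \frac{1238 - 22735}{-27788 + \left(-40 + 7 \left(-154\right)\right)} = - \frac{21497}{-27788 - 1118} = - \frac{21497}{-28906} = \left(-21497\right) \left(- \frac{1}{28906}\right) = \frac{21497}{28906}$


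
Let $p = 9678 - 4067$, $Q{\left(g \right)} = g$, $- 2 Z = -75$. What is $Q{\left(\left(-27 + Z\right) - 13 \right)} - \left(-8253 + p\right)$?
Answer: $\frac{5279}{2} \approx 2639.5$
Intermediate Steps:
$Z = \frac{75}{2}$ ($Z = \left(- \frac{1}{2}\right) \left(-75\right) = \frac{75}{2} \approx 37.5$)
$p = 5611$ ($p = 9678 - 4067 = 5611$)
$Q{\left(\left(-27 + Z\right) - 13 \right)} - \left(-8253 + p\right) = \left(\left(-27 + \frac{75}{2}\right) - 13\right) + \left(8253 - 5611\right) = \left(\frac{21}{2} - 13\right) + \left(8253 - 5611\right) = - \frac{5}{2} + 2642 = \frac{5279}{2}$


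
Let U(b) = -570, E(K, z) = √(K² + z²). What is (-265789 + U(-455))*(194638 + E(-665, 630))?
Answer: -51843583042 - 9322565*√685 ≈ -5.2088e+10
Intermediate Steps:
(-265789 + U(-455))*(194638 + E(-665, 630)) = (-265789 - 570)*(194638 + √((-665)² + 630²)) = -266359*(194638 + √(442225 + 396900)) = -266359*(194638 + √839125) = -266359*(194638 + 35*√685) = -51843583042 - 9322565*√685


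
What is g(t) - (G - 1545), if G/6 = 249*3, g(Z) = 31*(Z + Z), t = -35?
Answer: -5107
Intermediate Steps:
g(Z) = 62*Z (g(Z) = 31*(2*Z) = 62*Z)
G = 4482 (G = 6*(249*3) = 6*747 = 4482)
g(t) - (G - 1545) = 62*(-35) - (4482 - 1545) = -2170 - 1*2937 = -2170 - 2937 = -5107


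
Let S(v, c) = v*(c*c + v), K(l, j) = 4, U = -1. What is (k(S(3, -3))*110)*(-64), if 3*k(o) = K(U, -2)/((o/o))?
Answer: -28160/3 ≈ -9386.7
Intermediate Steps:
S(v, c) = v*(v + c²) (S(v, c) = v*(c² + v) = v*(v + c²))
k(o) = 4/3 (k(o) = (4/((o/o)))/3 = (4/1)/3 = (4*1)/3 = (⅓)*4 = 4/3)
(k(S(3, -3))*110)*(-64) = ((4/3)*110)*(-64) = (440/3)*(-64) = -28160/3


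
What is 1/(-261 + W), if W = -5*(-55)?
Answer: 1/14 ≈ 0.071429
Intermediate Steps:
W = 275
1/(-261 + W) = 1/(-261 + 275) = 1/14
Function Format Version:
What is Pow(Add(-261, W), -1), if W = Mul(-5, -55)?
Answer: Rational(1, 14) ≈ 0.071429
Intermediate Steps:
W = 275
Pow(Add(-261, W), -1) = Pow(Add(-261, 275), -1) = Pow(14, -1) = Rational(1, 14)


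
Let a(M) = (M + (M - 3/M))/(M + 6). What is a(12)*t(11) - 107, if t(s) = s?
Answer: -6659/72 ≈ -92.486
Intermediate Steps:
a(M) = (-3/M + 2*M)/(6 + M)
a(12)*t(11) - 107 = ((-3 + 2*12²)/(12*(6 + 12)))*11 - 107 = ((1/12)*(-3 + 2*144)/18)*11 - 107 = ((1/12)*(1/18)*(-3 + 288))*11 - 107 = ((1/12)*(1/18)*285)*11 - 107 = (95/72)*11 - 107 = 1045/72 - 107 = -6659/72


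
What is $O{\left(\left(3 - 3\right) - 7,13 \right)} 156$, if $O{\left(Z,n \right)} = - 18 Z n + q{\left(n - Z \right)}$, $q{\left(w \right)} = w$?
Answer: $258648$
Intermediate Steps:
$O{\left(Z,n \right)} = n - Z - 18 Z n$ ($O{\left(Z,n \right)} = - 18 Z n - \left(Z - n\right) = n - Z - 18 Z n$)
$O{\left(\left(3 - 3\right) - 7,13 \right)} 156 = \left(13 - \left(\left(3 - 3\right) - 7\right) - 18 \left(\left(3 - 3\right) - 7\right) 13\right) 156 = \left(13 - \left(0 - 7\right) - 18 \left(0 - 7\right) 13\right) 156 = \left(13 - -7 - \left(-126\right) 13\right) 156 = \left(13 + 7 + 1638\right) 156 = 1658 \cdot 156 = 258648$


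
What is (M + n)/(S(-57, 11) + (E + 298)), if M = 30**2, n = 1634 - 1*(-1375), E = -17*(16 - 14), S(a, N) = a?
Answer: 1303/69 ≈ 18.884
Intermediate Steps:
E = -34 (E = -17*2 = -34)
n = 3009 (n = 1634 + 1375 = 3009)
M = 900
(M + n)/(S(-57, 11) + (E + 298)) = (900 + 3009)/(-57 + (-34 + 298)) = 3909/(-57 + 264) = 3909/207 = 3909*(1/207) = 1303/69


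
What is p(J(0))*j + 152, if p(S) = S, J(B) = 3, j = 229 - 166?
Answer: 341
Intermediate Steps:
j = 63
p(J(0))*j + 152 = 3*63 + 152 = 189 + 152 = 341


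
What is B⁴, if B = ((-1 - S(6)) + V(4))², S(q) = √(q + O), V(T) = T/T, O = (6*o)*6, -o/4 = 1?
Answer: 362673936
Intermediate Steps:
o = -4 (o = -4*1 = -4)
O = -144 (O = (6*(-4))*6 = -24*6 = -144)
V(T) = 1
S(q) = √(-144 + q) (S(q) = √(q - 144) = √(-144 + q))
B = -138 (B = ((-1 - √(-144 + 6)) + 1)² = ((-1 - √(-138)) + 1)² = ((-1 - I*√138) + 1)² = (-I*√138)² = -138)
B⁴ = (-138)⁴ = 362673936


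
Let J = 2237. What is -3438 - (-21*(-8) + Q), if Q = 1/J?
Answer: -8066623/2237 ≈ -3606.0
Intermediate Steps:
Q = 1/2237 ≈ 0.00044703
-3438 - (-21*(-8) + Q) = -3438 - (-21*(-8) + 1/2237) = -3438 - (168 + 1/2237) = -3438 - 1*375817/2237 = -3438 - 375817/2237 = -8066623/2237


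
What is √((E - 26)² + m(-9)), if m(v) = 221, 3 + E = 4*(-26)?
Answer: 3*√1990 ≈ 133.83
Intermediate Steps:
E = -107 (E = -3 + 4*(-26) = -3 - 104 = -107)
√((E - 26)² + m(-9)) = √((-107 - 26)² + 221) = √((-133)² + 221) = √(17689 + 221) = √17910 = 3*√1990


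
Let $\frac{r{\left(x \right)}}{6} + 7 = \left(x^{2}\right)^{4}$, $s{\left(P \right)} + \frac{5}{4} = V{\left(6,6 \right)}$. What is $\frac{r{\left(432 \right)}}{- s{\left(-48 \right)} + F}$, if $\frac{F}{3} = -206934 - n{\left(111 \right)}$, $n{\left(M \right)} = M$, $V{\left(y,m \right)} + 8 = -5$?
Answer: $- \frac{9704204980882671402952}{828161} \approx -1.1718 \cdot 10^{16}$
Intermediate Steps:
$V{\left(y,m \right)} = -13$ ($V{\left(y,m \right)} = -8 - 5 = -13$)
$s{\left(P \right)} = - \frac{57}{4}$ ($s{\left(P \right)} = - \frac{5}{4} - 13 = - \frac{57}{4}$)
$F = -621135$ ($F = 3 \left(-206934 - 111\right) = 3 \left(-207045\right) = -621135$)
$r{\left(x \right)} = -42 + 6 x^{8}$ ($r{\left(x \right)} = -42 + 6 \left(x^{2}\right)^{4} = -42 + 6 x^{8}$)
$\frac{r{\left(432 \right)}}{- s{\left(-48 \right)} + F} = \frac{-42 + 6 \cdot 432^{8}}{\left(-1\right) \left(- \frac{57}{4}\right) - 621135} = \frac{-42 + 6 \cdot 1213025622610333925376}{\frac{57}{4} - 621135} = \frac{-42 + 7278153735662003552256}{- \frac{2484483}{4}} = 7278153735662003552214 \left(- \frac{4}{2484483}\right) = - \frac{9704204980882671402952}{828161}$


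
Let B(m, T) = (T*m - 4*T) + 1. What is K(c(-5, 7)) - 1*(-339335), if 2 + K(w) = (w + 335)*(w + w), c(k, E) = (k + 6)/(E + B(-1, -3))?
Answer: 179522569/529 ≈ 3.3936e+5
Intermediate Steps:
B(m, T) = 1 - 4*T + T*m (B(m, T) = (-4*T + T*m) + 1 = 1 - 4*T + T*m)
c(k, E) = (6 + k)/(16 + E) (c(k, E) = (k + 6)/(E + (1 - 4*(-3) - 3*(-1))) = (6 + k)/(E + (1 + 12 + 3)) = (6 + k)/(E + 16) = (6 + k)/(16 + E))
K(w) = -2 + 2*w*(335 + w) (K(w) = -2 + (w + 335)*(w + w) = -2 + (335 + w)*(2*w) = -2 + 2*w*(335 + w))
K(c(-5, 7)) - 1*(-339335) = (-2 + 2*((6 - 5)/(16 + 7))**2 + 670*((6 - 5)/(16 + 7))) - 1*(-339335) = (-2 + 2*(1/23)**2 + 670*(1/23)) + 339335 = (-2 + 2*(1/529) + 670/23) + 339335 = (-2 + 2/529 + 670/23) + 339335 = 14354/529 + 339335 = 179522569/529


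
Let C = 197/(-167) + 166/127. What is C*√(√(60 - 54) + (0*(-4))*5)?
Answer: 2703*6^(¼)/21209 ≈ 0.19946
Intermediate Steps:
C = 2703/21209 (C = 197*(-1/167) + 166*(1/127) = -197/167 + 166/127 = 2703/21209 ≈ 0.12745)
C*√(√(60 - 54) + (0*(-4))*5) = 2703*√(√(60 - 54) + (0*(-4))*5)/21209 = 2703*√(√6 + 0*5)/21209 = 2703*√(√6 + 0)/21209 = 2703*√(√6)/21209 = 2703*6^(¼)/21209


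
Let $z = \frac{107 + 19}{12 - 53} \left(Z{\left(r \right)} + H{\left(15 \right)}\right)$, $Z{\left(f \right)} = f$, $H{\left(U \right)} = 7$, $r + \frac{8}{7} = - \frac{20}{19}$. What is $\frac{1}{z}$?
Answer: $- \frac{779}{11502} \approx -0.067727$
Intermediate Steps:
$r = - \frac{292}{133}$ ($r = - \frac{8}{7} - \frac{20}{19} = - \frac{292}{133} \approx -2.1955$)
$z = - \frac{11502}{779}$ ($z = \frac{107 + 19}{12 - 53} \left(- \frac{292}{133} + 7\right) = \frac{126}{-41} \cdot \frac{639}{133} = 126 \left(- \frac{1}{41}\right) \frac{639}{133} = \left(- \frac{126}{41}\right) \frac{639}{133} = - \frac{11502}{779} \approx -14.765$)
$\frac{1}{z} = \frac{1}{- \frac{11502}{779}} = - \frac{779}{11502}$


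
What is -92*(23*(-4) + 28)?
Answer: 5888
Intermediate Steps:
-92*(23*(-4) + 28) = -92*(-92 + 28) = -92*(-64) = 5888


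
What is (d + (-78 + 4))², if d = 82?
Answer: 64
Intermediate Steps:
(d + (-78 + 4))² = (82 + (-78 + 4))² = (82 - 74)² = 8² = 64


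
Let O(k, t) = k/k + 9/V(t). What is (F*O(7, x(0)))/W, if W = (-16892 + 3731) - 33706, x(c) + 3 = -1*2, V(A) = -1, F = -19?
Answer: -152/46867 ≈ -0.0032432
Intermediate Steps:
x(c) = -5 (x(c) = -3 - 1*2 = -3 - 2 = -5)
O(k, t) = -8 (O(k, t) = k/k + 9/(-1) = 1 + 9*(-1) = 1 - 9 = -8)
W = -46867 (W = -13161 - 33706 = -46867)
(F*O(7, x(0)))/W = -19*(-8)/(-46867) = 152*(-1/46867) = -152/46867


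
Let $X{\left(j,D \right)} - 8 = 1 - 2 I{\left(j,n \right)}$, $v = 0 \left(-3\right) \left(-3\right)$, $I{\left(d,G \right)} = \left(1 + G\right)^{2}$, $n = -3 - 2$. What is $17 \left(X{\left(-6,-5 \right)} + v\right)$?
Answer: $-391$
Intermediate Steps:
$n = -5$
$v = 0$ ($v = 0 \left(-3\right) = 0$)
$X{\left(j,D \right)} = -23$ ($X{\left(j,D \right)} = 8 + \left(1 - 2 \left(1 - 5\right)^{2}\right) = 8 + \left(1 - 2 \left(-4\right)^{2}\right) = 8 + \left(1 - 32\right) = 8 - 31 = -23$)
$17 \left(X{\left(-6,-5 \right)} + v\right) = 17 \left(-23 + 0\right) = 17 \left(-23\right) = -391$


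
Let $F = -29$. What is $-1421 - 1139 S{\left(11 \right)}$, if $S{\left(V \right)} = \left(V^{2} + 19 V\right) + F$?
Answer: $-344260$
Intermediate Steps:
$S{\left(V \right)} = -29 + V^{2} + 19 V$ ($S{\left(V \right)} = \left(V^{2} + 19 V\right) - 29 = -29 + V^{2} + 19 V$)
$-1421 - 1139 S{\left(11 \right)} = -1421 - 1139 \left(-29 + 11^{2} + 19 \cdot 11\right) = -1421 - 1139 \left(-29 + 121 + 209\right) = -1421 - 342839 = -344260$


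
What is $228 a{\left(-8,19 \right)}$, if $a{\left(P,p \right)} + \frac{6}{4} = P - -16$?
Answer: $1482$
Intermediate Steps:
$a{\left(P,p \right)} = \frac{29}{2} + P$ ($a{\left(P,p \right)} = - \frac{3}{2} + \left(P - -16\right) = - \frac{3}{2} + \left(P + 16\right) = - \frac{3}{2} + \left(16 + P\right) = \frac{29}{2} + P$)
$228 a{\left(-8,19 \right)} = 228 \left(\frac{29}{2} - 8\right) = 228 \cdot \frac{13}{2} = 1482$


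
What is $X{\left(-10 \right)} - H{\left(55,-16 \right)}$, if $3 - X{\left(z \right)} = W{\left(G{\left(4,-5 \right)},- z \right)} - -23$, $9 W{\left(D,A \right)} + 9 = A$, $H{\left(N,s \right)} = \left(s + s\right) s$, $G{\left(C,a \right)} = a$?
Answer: $- \frac{4789}{9} \approx -532.11$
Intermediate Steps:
$H{\left(N,s \right)} = 2 s^{2}$ ($H{\left(N,s \right)} = 2 s s = 2 s^{2}$)
$W{\left(D,A \right)} = -1 + \frac{A}{9}$
$X{\left(z \right)} = -19 + \frac{z}{9}$ ($X{\left(z \right)} = 3 - \left(\left(-1 + \frac{\left(-1\right) z}{9}\right) - -23\right) = 3 - \left(\left(-1 - \frac{z}{9}\right) + 23\right) = 3 - \left(22 - \frac{z}{9}\right) = 3 + \left(-22 + \frac{z}{9}\right) = -19 + \frac{z}{9}$)
$X{\left(-10 \right)} - H{\left(55,-16 \right)} = \left(-19 + \frac{1}{9} \left(-10\right)\right) - 2 \left(-16\right)^{2} = \left(-19 - \frac{10}{9}\right) - 2 \cdot 256 = - \frac{181}{9} - 512 = - \frac{4789}{9}$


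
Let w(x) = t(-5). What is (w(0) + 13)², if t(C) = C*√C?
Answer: 44 - 130*I*√5 ≈ 44.0 - 290.69*I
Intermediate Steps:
t(C) = C^(3/2)
w(x) = -5*I*√5 (w(x) = (-5)^(3/2) = -5*I*√5)
(w(0) + 13)² = (-5*I*√5 + 13)² = (13 - 5*I*√5)²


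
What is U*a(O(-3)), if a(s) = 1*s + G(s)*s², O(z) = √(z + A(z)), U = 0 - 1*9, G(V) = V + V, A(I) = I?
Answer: 99*I*√6 ≈ 242.5*I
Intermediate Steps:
G(V) = 2*V
U = -9 (U = 0 - 9 = -9)
O(z) = √2*√z (O(z) = √(z + z) = √(2*z) = √2*√z)
a(s) = s + 2*s³ (a(s) = 1*s + (2*s)*s² = s + 2*s³)
U*a(O(-3)) = -9*(√2*√(-3) + 2*(√2*√(-3))³) = -9*(√2*(I*√3) + 2*(√2*(I*√3))³) = -9*(I*√6 + 2*(I*√6)³) = -9*(I*√6 + 2*(-6*I*√6)) = -9*(I*√6 - 12*I*√6) = -(-99)*I*√6 = 99*I*√6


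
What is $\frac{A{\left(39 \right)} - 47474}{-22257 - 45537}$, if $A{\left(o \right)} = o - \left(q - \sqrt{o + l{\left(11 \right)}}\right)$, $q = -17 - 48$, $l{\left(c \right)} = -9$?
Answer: $\frac{7895}{11299} - \frac{\sqrt{30}}{67794} \approx 0.69865$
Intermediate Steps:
$q = -65$
$A{\left(o \right)} = 65 + o + \sqrt{-9 + o}$ ($A{\left(o \right)} = o + \left(\sqrt{o - 9} - -65\right) = o + \left(\sqrt{-9 + o} + 65\right) = o + \left(65 + \sqrt{-9 + o}\right) = 65 + o + \sqrt{-9 + o}$)
$\frac{A{\left(39 \right)} - 47474}{-22257 - 45537} = \frac{\left(65 + 39 + \sqrt{-9 + 39}\right) - 47474}{-22257 - 45537} = \frac{\left(65 + 39 + \sqrt{30}\right) - 47474}{-67794} = \left(\left(104 + \sqrt{30}\right) - 47474\right) \left(- \frac{1}{67794}\right) = \left(-47370 + \sqrt{30}\right) \left(- \frac{1}{67794}\right) = \frac{7895}{11299} - \frac{\sqrt{30}}{67794}$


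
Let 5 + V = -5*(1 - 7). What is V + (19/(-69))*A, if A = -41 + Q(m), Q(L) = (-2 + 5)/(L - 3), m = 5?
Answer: 4951/138 ≈ 35.877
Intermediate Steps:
Q(L) = 3/(-3 + L)
V = 25 (V = -5 - 5*(1 - 7) = -5 - 5*(-6) = -5 + 30 = 25)
A = -79/2 (A = -41 + 3/(-3 + 5) = -41 + 3/2 = -79/2 ≈ -39.500)
V + (19/(-69))*A = 25 + (19/(-69))*(-79/2) = 25 + (19*(-1/69))*(-79/2) = 25 - 19/69*(-79/2) = 25 + 1501/138 = 4951/138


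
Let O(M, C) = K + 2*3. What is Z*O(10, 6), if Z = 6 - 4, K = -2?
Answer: 8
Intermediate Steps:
Z = 2
O(M, C) = 4 (O(M, C) = -2 + 2*3 = -2 + 6 = 4)
Z*O(10, 6) = 2*4 = 8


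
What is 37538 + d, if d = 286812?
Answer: 324350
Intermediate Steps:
37538 + d = 37538 + 286812 = 324350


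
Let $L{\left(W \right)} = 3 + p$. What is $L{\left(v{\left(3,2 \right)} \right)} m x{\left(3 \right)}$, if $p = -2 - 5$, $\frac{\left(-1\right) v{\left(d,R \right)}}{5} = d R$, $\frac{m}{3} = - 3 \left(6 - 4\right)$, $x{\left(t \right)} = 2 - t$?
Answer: $-72$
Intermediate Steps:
$m = -18$ ($m = 3 \left(- 3 \left(6 - 4\right)\right) = 3 \left(\left(-3\right) 2\right) = 3 \left(-6\right) = -18$)
$v{\left(d,R \right)} = - 5 R d$ ($v{\left(d,R \right)} = - 5 d R = - 5 R d$)
$p = -7$ ($p = -2 - 5 = -7$)
$L{\left(W \right)} = -4$ ($L{\left(W \right)} = 3 - 7 = -4$)
$L{\left(v{\left(3,2 \right)} \right)} m x{\left(3 \right)} = \left(-4\right) \left(-18\right) \left(2 - 3\right) = 72 \left(2 - 3\right) = 72 \left(-1\right) = -72$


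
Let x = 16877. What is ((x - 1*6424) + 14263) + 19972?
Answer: 44688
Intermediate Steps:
((x - 1*6424) + 14263) + 19972 = ((16877 - 1*6424) + 14263) + 19972 = ((16877 - 6424) + 14263) + 19972 = (10453 + 14263) + 19972 = 24716 + 19972 = 44688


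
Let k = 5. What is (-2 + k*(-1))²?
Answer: 49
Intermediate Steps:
(-2 + k*(-1))² = (-2 + 5*(-1))² = (-2 - 5)² = (-7)² = 49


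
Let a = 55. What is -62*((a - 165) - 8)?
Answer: 7316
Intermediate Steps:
-62*((a - 165) - 8) = -62*((55 - 165) - 8) = -62*(-110 - 8) = -62*(-118) = 7316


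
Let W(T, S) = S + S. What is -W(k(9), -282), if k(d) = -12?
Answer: 564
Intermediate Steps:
W(T, S) = 2*S
-W(k(9), -282) = -2*(-282) = -1*(-564) = 564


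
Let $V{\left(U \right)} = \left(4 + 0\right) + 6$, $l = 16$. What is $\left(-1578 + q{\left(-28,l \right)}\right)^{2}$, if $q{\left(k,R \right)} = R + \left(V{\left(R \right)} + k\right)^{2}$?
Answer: $1532644$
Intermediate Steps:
$V{\left(U \right)} = 10$ ($V{\left(U \right)} = 4 + 6 = 10$)
$q{\left(k,R \right)} = R + \left(10 + k\right)^{2}$
$\left(-1578 + q{\left(-28,l \right)}\right)^{2} = \left(-1578 + \left(16 + \left(10 - 28\right)^{2}\right)\right)^{2} = \left(-1578 + \left(16 + \left(-18\right)^{2}\right)\right)^{2} = \left(-1578 + \left(16 + 324\right)\right)^{2} = \left(-1578 + 340\right)^{2} = \left(-1238\right)^{2} = 1532644$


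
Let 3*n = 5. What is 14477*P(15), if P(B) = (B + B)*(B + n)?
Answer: 7238500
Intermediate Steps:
n = 5/3 (n = (1/3)*5 = 5/3 ≈ 1.6667)
P(B) = 2*B*(5/3 + B) (P(B) = (B + B)*(B + 5/3) = (2*B)*(5/3 + B) = 2*B*(5/3 + B))
14477*P(15) = 14477*((2/3)*15*(5 + 3*15)) = 14477*((2/3)*15*(5 + 45)) = 14477*((2/3)*15*50) = 14477*500 = 7238500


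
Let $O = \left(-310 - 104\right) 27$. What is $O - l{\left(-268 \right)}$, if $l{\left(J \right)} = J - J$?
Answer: $-11178$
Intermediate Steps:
$l{\left(J \right)} = 0$
$O = -11178$ ($O = \left(-414\right) 27 = -11178$)
$O - l{\left(-268 \right)} = -11178 - 0 = -11178 + 0 = -11178$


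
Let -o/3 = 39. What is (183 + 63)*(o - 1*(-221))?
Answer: 25584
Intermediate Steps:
o = -117 (o = -3*39 = -117)
(183 + 63)*(o - 1*(-221)) = (183 + 63)*(-117 - 1*(-221)) = 246*(-117 + 221) = 246*104 = 25584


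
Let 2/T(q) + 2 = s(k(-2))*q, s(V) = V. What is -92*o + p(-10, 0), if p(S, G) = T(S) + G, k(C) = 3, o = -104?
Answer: 153087/16 ≈ 9567.9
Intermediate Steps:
T(q) = 2/(-2 + 3*q)
p(S, G) = G + 2/(-2 + 3*S) (p(S, G) = 2/(-2 + 3*S) + G = G + 2/(-2 + 3*S))
-92*o + p(-10, 0) = -92*(-104) + (0 + 2/(-2 + 3*(-10))) = 9568 + (0 + 2/(-2 - 30)) = 9568 + (0 + 2/(-32)) = 9568 + (0 + 2*(-1/32)) = 9568 + (0 - 1/16) = 9568 - 1/16 = 153087/16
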